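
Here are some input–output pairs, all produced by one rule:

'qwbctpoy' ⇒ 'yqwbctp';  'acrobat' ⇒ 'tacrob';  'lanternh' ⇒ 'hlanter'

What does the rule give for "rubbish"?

The rule is to move the last character to the front, then delete the last character.
Starting from "rubbish": after the first operation, "hrubbis"; after the second, "hrubbi".

hrubbi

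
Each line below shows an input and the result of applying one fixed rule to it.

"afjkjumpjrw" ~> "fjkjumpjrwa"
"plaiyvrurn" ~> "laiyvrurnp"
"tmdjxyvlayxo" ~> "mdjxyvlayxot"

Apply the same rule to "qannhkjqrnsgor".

Rule — move the first character to the end.
"qannhkjqrnsgor" → "annhkjqrnsgorq".

annhkjqrnsgorq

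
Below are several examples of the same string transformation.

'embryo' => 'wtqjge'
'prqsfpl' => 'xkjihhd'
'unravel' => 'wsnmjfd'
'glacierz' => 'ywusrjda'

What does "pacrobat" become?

Each output is the input with this applied: shift every letter 8 places backward in the alphabet (wrapping around), then sort the characters into reverse alphabetical order.
Starting from "pacrobat": after the first operation, "hsujgtsl"; after the second, "utssljhg".
(Check on "unravel": → "mfjsnwd" → "wsnmjfd" ✓)

utssljhg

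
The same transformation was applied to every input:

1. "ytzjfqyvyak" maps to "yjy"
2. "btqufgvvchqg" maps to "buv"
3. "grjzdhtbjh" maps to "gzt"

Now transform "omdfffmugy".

The transformation: delete the last 3 characters, then keep one character in every 3, starting at position 1 (positions 1st, 4th, 7th, ...).
For "omdfffmugy", step one produces "omdfffm"; step two turns that into "ofm".

ofm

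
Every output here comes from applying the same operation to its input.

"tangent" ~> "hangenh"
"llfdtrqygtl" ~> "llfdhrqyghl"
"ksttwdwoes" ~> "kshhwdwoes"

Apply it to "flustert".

flusherh

Each output is the input with this applied: replace every "t" with "h".
On "flustert" that produces "flusherh".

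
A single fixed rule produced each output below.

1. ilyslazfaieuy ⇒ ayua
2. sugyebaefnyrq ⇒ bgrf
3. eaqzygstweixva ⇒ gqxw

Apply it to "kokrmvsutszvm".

vkvt

The pattern: keep one character in every 3, starting at position 3 (positions 3rd, 6th, 9th, ...), then swap each adjacent pair of characters (1↔2, 3↔4, ...).
Starting from "kokrmvsutszvm": after the first operation, "kvtv"; after the second, "vkvt".
(Check on "sugyebaefnyrq": → "gbfr" → "bgrf" ✓)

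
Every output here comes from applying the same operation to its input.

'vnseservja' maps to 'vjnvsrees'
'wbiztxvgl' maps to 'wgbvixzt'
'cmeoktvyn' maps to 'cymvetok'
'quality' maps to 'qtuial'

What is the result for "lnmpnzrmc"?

The rule is to delete the last character, then take characters alternately from the front and the back (1st, last, 2nd, 2nd-last, ...).
Starting from "lnmpnzrmc": after the first operation, "lnmpnzrm"; after the second, "lmnrmzpn".

lmnrmzpn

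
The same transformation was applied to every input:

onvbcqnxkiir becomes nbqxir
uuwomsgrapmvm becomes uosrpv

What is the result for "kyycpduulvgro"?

ycduvr

Rule — keep every other character starting from the second (positions 2nd, 4th, 6th, ...).
So "kyycpduulvgro" becomes "ycduvr".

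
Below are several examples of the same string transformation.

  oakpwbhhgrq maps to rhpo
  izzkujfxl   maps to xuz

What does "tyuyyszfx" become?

Looking at the pairs, the operation is to reverse the string, then keep one character in every 3, starting at position 2 (positions 2nd, 5th, 8th, ...).
Working it through for "tyuyyszfx": intermediate "xfzsyyuyt", final "fyy".

fyy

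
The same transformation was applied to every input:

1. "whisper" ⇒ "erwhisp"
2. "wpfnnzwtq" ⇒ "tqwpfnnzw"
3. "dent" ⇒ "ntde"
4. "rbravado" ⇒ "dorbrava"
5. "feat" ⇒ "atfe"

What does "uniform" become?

rmunifo

What's happening: move the last 2 characters to the front (rotate right by 2).
So "uniform" becomes "rmunifo".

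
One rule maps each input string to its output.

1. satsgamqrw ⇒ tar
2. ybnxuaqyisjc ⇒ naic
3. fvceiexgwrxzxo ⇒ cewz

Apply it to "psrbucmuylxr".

Rule — keep one character in every 3, starting at position 3 (positions 3rd, 6th, 9th, ...).
Doing the same to "psrbucmuylxr": "rcyr".

rcyr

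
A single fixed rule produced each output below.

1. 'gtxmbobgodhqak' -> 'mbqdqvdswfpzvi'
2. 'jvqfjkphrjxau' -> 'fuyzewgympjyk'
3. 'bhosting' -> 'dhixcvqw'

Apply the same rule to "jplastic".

aphixrye

The pattern: shift every letter 11 places backward in the alphabet (wrapping around), then move the first 2 characters to the end (rotate left by 2).
"jplastic" → "yeaphixr" → "aphixrye".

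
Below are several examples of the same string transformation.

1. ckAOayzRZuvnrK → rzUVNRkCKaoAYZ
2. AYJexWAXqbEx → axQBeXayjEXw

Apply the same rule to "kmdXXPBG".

What's happening: flip the case of every letter, then swap the front and back halves of the string.
For "kmdXXPBG", step one produces "KMDxxpbg"; step two turns that into "xpbgKMDx".

xpbgKMDx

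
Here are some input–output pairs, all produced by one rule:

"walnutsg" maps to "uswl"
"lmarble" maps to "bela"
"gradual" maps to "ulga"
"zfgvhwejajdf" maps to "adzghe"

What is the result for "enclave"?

What's happening: keep every other character starting from the first (positions 1st, 3rd, 5th, ...), then move the last 2 characters to the front (rotate right by 2).
"enclave" → "ecae" → "aeec".

aeec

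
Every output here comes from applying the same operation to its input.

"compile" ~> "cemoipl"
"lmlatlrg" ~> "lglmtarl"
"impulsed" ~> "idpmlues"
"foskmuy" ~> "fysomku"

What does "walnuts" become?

wslaunt

The transformation: move the last character to the front, then swap each adjacent pair of characters (1↔2, 3↔4, ...).
Doing the same to "walnuts": "wslaunt".
(Check on "foskmuy": → "yfoskmu" → "fysomku" ✓)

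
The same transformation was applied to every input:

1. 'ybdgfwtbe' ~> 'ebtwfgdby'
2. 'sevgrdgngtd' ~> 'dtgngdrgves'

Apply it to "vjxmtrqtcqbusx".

xsubqctqrtmxjv

In each case the input is transformed by: reverse the string.
"vjxmtrqtcqbusx" → "xsubqctqrtmxjv".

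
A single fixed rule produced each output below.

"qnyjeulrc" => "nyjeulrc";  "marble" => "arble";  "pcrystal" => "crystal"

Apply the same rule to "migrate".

igrate

What's happening: delete the first character.
Applying that to "migrate" gives "igrate".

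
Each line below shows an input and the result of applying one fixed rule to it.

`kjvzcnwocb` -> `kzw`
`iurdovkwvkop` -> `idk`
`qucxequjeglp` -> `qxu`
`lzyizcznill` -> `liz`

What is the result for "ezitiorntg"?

Each output is the input with this applied: delete the last 3 characters, then keep one character in every 3, starting at position 1 (positions 1st, 4th, 7th, ...).
Doing the same to "ezitiorntg": "etr".

etr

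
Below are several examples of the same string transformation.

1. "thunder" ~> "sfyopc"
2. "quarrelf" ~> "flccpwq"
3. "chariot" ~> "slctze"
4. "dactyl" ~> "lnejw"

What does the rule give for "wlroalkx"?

wczlwvi

Looking at the pairs, the operation is to delete the first character, then shift every letter 11 places forward in the alphabet (wrapping around).
Applying both steps to "wlroalkx": "lroalkx", then "wczlwvi".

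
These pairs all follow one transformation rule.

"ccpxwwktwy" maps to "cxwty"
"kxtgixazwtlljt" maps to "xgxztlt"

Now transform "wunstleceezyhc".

uslceyc

Looking at the pairs, the operation is to keep every other character starting from the second (positions 2nd, 4th, 6th, ...).
On "wunstleceezyhc" that produces "uslceyc".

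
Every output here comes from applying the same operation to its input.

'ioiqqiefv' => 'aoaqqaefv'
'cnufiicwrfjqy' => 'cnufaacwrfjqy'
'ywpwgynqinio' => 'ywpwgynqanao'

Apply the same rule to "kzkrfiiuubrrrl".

kzkrfaauubrrrl

What's happening: replace every "i" with "a".
Applying that to "kzkrfiiuubrrrl" gives "kzkrfaauubrrrl".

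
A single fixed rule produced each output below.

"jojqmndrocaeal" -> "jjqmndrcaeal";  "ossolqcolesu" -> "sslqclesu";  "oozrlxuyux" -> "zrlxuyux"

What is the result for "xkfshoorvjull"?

Each output is the input with this applied: remove every "o".
For "xkfshoorvjull" the result is "xkfshrvjull".

xkfshrvjull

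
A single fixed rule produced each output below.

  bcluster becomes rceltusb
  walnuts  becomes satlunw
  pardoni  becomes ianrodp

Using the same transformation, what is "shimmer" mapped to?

rheimms

Rule — take characters alternately from the front and the back (1st, last, 2nd, 2nd-last, ...), then move the first character to the end.
Doing the same to "shimmer": "rheimms".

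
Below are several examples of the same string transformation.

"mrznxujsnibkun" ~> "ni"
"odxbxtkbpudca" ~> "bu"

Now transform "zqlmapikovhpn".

What's happening: keep one character in every 3, starting at position 1 (positions 1st, 4th, 7th, ...), then keep every other character starting from the second (positions 2nd, 4th, 6th, ...).
Applying that to "zqlmapikovhpn" gives "mv".
(Check on "odxbxtkbpudca": → "obkua" → "bu" ✓)

mv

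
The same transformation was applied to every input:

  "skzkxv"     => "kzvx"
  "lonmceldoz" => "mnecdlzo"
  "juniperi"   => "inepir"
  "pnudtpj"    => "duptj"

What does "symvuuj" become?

vmuuj

What's happening: swap each adjacent pair of characters (1↔2, 3↔4, ...), then delete the first 2 characters.
Applying that to "symvuuj" gives "vmuuj".
(Check on "juniperi": → "ujinepir" → "inepir" ✓)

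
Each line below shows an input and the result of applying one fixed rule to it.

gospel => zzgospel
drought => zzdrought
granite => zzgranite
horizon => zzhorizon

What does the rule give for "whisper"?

Rule — prepend "zz".
So "whisper" becomes "zzwhisper".

zzwhisper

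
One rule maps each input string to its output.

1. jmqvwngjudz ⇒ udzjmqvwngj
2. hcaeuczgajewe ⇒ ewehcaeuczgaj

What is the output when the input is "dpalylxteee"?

The transformation: move the last 3 characters to the front (rotate right by 3).
Applying that to "dpalylxteee" gives "eeedpalylxt".

eeedpalylxt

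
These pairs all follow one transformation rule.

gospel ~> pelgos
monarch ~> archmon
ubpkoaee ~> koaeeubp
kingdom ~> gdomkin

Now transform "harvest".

Rule — move the first 3 characters to the end (rotate left by 3).
Applying that to "harvest" gives "vesthar".

vesthar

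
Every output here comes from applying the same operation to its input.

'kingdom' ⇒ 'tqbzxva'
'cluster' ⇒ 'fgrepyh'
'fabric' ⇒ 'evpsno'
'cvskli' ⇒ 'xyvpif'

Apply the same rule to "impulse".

The pattern: shift every letter 13 places forward in the alphabet (wrapping around) — i.e. ROT13, then move the first 3 characters to the end (rotate left by 3).
Working it through for "impulse": intermediate "vzchyfr", final "hyfrvzc".

hyfrvzc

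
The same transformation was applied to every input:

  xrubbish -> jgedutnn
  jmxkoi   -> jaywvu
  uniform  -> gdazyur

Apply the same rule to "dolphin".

The transformation: sort the characters into reverse alphabetical order, then shift every letter 12 places forward in the alphabet (wrapping around).
For "dolphin", step one produces "ponlihd"; step two turns that into "bazxutp".

bazxutp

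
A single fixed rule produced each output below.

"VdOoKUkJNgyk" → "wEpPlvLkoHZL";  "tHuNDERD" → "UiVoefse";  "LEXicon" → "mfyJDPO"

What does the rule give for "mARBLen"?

The rule is to shift every letter 1 place forward in the alphabet (wrapping around), then flip the case of every letter.
Working it through for "mARBLen": intermediate "nBSCMfo", final "NbscmFO".

NbscmFO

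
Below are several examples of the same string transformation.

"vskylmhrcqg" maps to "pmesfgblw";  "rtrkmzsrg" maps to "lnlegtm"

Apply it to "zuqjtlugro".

tokdnfoa

In each case the input is transformed by: shift every letter 6 places backward in the alphabet (wrapping around), then delete the last 2 characters.
Working it through for "zuqjtlugro": intermediate "tokdnfoali", final "tokdnfoa".
(Check on "rtrkmzsrg": → "lnlegtmla" → "lnlegtm" ✓)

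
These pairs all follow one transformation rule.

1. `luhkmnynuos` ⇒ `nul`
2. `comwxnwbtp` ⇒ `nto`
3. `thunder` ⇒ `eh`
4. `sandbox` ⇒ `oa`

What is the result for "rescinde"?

nr

In each case the input is transformed by: move the first 3 characters to the end (rotate left by 3), then keep one character in every 3, starting at position 3 (positions 3rd, 6th, 9th, ...).
For "rescinde" the result is "nr".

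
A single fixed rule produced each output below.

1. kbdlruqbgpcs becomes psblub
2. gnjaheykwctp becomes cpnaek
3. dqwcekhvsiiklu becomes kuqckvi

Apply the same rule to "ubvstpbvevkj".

Each output is the input with this applied: move the last 3 characters to the front (rotate right by 3), then keep every other character starting from the first (positions 1st, 3rd, 5th, ...).
Applying that to "ubvstpbvevkj" gives "vjbspv".
(Check on "gnjaheykwctp": → "ctpgnjaheykw" → "cpnaek" ✓)

vjbspv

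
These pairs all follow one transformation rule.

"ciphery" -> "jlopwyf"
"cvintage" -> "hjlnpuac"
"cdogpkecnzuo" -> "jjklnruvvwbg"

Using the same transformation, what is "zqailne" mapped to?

In each case the input is transformed by: sort the characters into alphabetical order, then shift every letter 7 places forward in the alphabet (wrapping around).
Starting from "zqailne": after the first operation, "aeilnqz"; after the second, "hlpsuxg".

hlpsuxg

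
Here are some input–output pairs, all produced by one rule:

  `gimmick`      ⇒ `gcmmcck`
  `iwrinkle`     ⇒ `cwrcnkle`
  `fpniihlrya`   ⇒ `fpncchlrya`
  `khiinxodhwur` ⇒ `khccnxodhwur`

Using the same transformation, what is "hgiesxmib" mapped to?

hgcesxmcb

What's happening: replace every "i" with "c".
"hgiesxmib" → "hgcesxmcb".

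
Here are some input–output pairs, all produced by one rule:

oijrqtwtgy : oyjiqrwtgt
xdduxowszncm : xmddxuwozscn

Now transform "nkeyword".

ndekwyro

Rule — move the last character to the front, then swap each adjacent pair of characters (1↔2, 3↔4, ...).
Applying that to "nkeyword" gives "ndekwyro".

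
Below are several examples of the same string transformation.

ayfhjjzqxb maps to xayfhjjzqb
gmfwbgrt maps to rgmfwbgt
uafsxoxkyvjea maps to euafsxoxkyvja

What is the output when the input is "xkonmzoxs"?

In each case the input is transformed by: move the last character to the front, then swap the first and last characters.
"xkonmzoxs" → "sxkonmzox" → "xxkonmzos".

xxkonmzos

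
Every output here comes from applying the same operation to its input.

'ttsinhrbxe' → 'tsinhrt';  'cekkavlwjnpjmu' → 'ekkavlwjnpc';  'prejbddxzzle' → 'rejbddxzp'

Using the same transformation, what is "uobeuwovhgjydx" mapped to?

In each case the input is transformed by: delete the last 3 characters, then move the first character to the end.
Starting from "uobeuwovhgjydx": after the first operation, "uobeuwovhgj"; after the second, "obeuwovhgju".

obeuwovhgju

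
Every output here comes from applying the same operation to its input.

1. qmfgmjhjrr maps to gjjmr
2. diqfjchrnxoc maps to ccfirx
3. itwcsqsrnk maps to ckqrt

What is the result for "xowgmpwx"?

gopx

The rule is to keep every other character starting from the second (positions 2nd, 4th, 6th, ...), then sort the characters into alphabetical order.
For "xowgmpwx" the result is "gopx".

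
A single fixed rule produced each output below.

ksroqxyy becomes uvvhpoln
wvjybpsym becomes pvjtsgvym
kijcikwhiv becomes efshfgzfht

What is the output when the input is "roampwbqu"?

The transformation: shift every letter 3 places backward in the alphabet (wrapping around), then move the last 3 characters to the front (rotate right by 3).
"roampwbqu" → "olxjmtynr" → "ynrolxjmt".

ynrolxjmt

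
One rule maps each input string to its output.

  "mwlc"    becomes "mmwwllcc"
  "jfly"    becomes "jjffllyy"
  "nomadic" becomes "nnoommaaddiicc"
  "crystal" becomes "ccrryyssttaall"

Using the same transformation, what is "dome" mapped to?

ddoommee

In each case the input is transformed by: double every character.
Applying that to "dome" gives "ddoommee".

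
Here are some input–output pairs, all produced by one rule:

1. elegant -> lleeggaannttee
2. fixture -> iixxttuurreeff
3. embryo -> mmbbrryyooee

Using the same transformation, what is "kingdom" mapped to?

The transformation: move the first character to the end, then double every character.
Starting from "kingdom": after the first operation, "ingdomk"; after the second, "iinnggddoommkk".

iinnggddoommkk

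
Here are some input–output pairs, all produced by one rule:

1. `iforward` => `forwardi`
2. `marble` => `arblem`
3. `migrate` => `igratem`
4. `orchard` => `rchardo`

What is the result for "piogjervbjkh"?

iogjervbjkhp

The pattern: move the first character to the end.
Doing the same to "piogjervbjkh": "iogjervbjkhp".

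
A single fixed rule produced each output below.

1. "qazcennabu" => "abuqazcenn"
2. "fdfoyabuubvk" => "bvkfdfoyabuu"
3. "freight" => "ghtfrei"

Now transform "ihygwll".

Looking at the pairs, the operation is to move the last 3 characters to the front (rotate right by 3).
So "ihygwll" becomes "wllihyg".

wllihyg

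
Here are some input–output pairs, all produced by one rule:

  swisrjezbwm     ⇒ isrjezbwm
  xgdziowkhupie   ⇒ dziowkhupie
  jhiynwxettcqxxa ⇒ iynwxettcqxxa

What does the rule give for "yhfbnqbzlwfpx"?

What's happening: delete the first 2 characters.
So "yhfbnqbzlwfpx" becomes "fbnqbzlwfpx".

fbnqbzlwfpx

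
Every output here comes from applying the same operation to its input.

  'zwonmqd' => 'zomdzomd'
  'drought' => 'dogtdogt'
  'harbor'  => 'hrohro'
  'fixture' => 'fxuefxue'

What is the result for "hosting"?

Rule — keep every other character starting from the first (positions 1st, 3rd, 5th, ...), then write the whole string twice.
Applying both steps to "hosting": "hsig", then "hsighsig".

hsighsig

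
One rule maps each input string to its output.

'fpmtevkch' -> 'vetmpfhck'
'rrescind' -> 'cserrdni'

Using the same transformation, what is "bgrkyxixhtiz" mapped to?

hxixykrgbzit

What's happening: reverse the string, then move the first 3 characters to the end (rotate left by 3).
On "bgrkyxixhtiz": the first step gives "zithxixykrgb", and the second then gives "hxixykrgbzit".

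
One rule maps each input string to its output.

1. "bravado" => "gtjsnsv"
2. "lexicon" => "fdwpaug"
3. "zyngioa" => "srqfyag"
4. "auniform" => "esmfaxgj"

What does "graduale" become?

What's happening: move the last character to the front, then shift every letter 8 places backward in the alphabet (wrapping around).
Doing the same to "graduale": "wyjsvmsd".

wyjsvmsd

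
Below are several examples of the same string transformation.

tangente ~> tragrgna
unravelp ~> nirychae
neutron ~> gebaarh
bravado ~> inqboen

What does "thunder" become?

aqreguh

The pattern: move the first 3 characters to the end (rotate left by 3), then shift every letter 13 places forward in the alphabet (wrapping around) — i.e. ROT13.
Working it through for "thunder": intermediate "nderthu", final "aqreguh".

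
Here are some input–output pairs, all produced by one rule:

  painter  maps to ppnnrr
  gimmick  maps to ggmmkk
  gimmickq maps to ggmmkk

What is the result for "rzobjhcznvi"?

rrbbccvv

Looking at the pairs, the operation is to keep one character in every 3, starting at position 1 (positions 1st, 4th, 7th, ...), then double every character.
Applying that to "rzobjhcznvi" gives "rrbbccvv".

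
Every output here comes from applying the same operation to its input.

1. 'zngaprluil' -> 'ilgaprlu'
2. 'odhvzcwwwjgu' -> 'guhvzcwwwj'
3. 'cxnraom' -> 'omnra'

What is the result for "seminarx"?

rxmina

The transformation: delete the first 2 characters, then move the last 2 characters to the front (rotate right by 2).
For "seminarx", step one produces "minarx"; step two turns that into "rxmina".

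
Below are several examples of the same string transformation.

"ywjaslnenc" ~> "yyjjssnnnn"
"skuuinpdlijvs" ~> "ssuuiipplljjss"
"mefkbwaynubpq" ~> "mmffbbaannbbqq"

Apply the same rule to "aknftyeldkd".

In each case the input is transformed by: keep every other character starting from the first (positions 1st, 3rd, 5th, ...), then double every character.
Working it through for "aknftyeldkd": intermediate "antedd", final "aanntteedddd".

aanntteedddd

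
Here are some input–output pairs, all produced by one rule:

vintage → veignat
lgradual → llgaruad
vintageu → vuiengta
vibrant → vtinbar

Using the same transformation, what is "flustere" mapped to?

In each case the input is transformed by: take characters alternately from the front and the back (1st, last, 2nd, 2nd-last, ...).
Doing the same to "flustere": "felruest".

felruest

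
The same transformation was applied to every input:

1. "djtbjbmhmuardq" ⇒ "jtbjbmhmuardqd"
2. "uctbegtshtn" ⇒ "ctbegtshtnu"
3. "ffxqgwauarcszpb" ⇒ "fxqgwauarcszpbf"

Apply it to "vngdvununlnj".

Each output is the input with this applied: move the first character to the end.
Doing the same to "vngdvununlnj": "ngdvununlnjv".

ngdvununlnjv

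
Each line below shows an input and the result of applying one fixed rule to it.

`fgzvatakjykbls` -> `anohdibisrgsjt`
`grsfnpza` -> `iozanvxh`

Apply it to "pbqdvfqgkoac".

In each case the input is transformed by: move the last character to the front, then shift every letter 8 places forward in the alphabet (wrapping around).
Applying both steps to "pbqdvfqgkoac": "cpbqdvfqgkoa", then "kxjyldnyoswi".
(Check on "grsfnpza": → "agrsfnpz" → "iozanvxh" ✓)

kxjyldnyoswi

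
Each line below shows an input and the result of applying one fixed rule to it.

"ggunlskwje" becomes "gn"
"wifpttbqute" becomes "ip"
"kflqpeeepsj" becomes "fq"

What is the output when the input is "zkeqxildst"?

What's happening: keep every other character starting from the second (positions 2nd, 4th, 6th, ...), then delete the last 3 characters.
Applying both steps to "zkeqxildst": "kqidt", then "kq".

kq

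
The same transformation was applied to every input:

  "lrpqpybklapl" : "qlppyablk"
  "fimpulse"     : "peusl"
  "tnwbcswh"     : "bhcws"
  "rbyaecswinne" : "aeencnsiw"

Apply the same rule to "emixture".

xetru

What's happening: delete the first 3 characters, then take characters alternately from the front and the back (1st, last, 2nd, 2nd-last, ...).
Starting from "emixture": after the first operation, "xture"; after the second, "xetru".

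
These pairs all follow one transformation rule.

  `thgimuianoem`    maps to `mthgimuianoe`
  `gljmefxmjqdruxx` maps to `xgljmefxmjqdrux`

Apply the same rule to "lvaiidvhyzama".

alvaiidvhyzam

Looking at the pairs, the operation is to move the last character to the front.
Doing the same to "lvaiidvhyzama": "alvaiidvhyzam".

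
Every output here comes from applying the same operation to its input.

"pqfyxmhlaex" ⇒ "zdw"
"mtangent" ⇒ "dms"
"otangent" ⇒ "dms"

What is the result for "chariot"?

hns

The pattern: shift every letter 1 place backward in the alphabet (wrapping around), then keep only the last 3 characters.
"chariot" → "bgzqhns" → "hns".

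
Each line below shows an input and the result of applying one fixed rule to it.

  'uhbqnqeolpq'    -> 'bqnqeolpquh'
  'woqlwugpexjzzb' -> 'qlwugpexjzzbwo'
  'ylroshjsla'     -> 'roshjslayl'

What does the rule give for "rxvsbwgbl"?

The pattern: move the first 2 characters to the end (rotate left by 2).
On "rxvsbwgbl" that produces "vsbwgblrx".

vsbwgblrx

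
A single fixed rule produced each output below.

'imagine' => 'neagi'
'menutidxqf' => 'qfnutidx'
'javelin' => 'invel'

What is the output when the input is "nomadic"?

Each output is the input with this applied: delete the first 2 characters, then move the last 2 characters to the front (rotate right by 2).
For "nomadic", step one produces "madic"; step two turns that into "icmad".

icmad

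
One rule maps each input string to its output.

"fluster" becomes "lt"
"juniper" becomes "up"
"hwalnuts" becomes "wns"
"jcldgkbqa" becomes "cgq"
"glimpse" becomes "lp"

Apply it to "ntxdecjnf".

Rule — keep one character in every 3, starting at position 2 (positions 2nd, 5th, 8th, ...).
On "ntxdecjnf" that produces "ten".

ten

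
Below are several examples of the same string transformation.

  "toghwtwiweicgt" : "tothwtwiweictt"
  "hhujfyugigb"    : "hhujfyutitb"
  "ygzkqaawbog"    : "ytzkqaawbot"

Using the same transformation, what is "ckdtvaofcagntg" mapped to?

ckdtvaofcatntt

The pattern: replace every "g" with "t".
For "ckdtvaofcagntg" the result is "ckdtvaofcatntt".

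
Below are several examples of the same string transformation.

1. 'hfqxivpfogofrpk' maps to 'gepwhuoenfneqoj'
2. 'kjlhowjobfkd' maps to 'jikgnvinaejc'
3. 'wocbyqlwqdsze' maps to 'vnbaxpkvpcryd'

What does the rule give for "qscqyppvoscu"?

The pattern: shift every letter 1 place backward in the alphabet (wrapping around).
"qscqyppvoscu" → "prbpxoounrbt".

prbpxoounrbt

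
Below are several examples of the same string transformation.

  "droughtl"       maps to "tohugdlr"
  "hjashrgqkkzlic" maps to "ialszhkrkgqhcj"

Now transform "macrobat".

The rule is to take characters alternately from the front and the back (1st, last, 2nd, 2nd-last, ...), then move the first 3 characters to the end (rotate left by 3).
"macrobat" → "mtaacbro" → "acbromta".
(Check on "droughtl": → "dlrtohug" → "tohugdlr" ✓)

acbromta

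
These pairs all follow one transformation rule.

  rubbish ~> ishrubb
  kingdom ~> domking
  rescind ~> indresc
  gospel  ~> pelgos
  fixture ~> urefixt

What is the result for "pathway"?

What's happening: move the last 3 characters to the front (rotate right by 3).
For "pathway" the result is "waypath".

waypath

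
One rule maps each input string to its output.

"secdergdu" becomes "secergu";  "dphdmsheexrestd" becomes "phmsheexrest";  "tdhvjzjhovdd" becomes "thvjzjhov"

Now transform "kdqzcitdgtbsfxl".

kqzcitgtbsfxl

Looking at the pairs, the operation is to remove every "d".
Doing the same to "kdqzcitdgtbsfxl": "kqzcitgtbsfxl".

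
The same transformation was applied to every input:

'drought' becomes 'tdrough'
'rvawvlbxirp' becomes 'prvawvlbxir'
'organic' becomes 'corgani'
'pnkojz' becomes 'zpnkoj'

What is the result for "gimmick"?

The rule is to move the last character to the front.
For "gimmick" the result is "kgimmic".

kgimmic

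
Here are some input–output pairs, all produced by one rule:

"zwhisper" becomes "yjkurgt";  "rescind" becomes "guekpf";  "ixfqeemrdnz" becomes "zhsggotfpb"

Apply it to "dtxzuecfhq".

vzbwgehjs

Each output is the input with this applied: shift every letter 2 places forward in the alphabet (wrapping around), then delete the first character.
Starting from "dtxzuecfhq": after the first operation, "fvzbwgehjs"; after the second, "vzbwgehjs".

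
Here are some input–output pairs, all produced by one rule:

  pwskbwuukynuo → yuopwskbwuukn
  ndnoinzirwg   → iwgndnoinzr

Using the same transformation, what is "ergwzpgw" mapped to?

The pattern: move the last 3 characters to the front (rotate right by 3), then swap the first and last characters.
"ergwzpgw" → "zgwergwp".
(Check on "pwskbwuukynuo": → "nuopwskbwuuky" → "yuopwskbwuukn" ✓)

zgwergwp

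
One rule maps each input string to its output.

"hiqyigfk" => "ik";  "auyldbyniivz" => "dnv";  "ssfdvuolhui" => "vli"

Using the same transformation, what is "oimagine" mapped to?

ge

The rule is to keep one character in every 3, starting at position 2 (positions 2nd, 5th, 8th, ...), then delete the first character.
Working it through for "oimagine": intermediate "ige", final "ge".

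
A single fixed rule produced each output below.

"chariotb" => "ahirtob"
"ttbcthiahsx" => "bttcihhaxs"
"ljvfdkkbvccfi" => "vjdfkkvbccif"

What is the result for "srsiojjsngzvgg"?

sroijjnszggvg

What's happening: delete the first character, then swap each adjacent pair of characters (1↔2, 3↔4, ...).
Working it through for "srsiojjsngzvgg": intermediate "rsiojjsngzvgg", final "sroijjnszggvg".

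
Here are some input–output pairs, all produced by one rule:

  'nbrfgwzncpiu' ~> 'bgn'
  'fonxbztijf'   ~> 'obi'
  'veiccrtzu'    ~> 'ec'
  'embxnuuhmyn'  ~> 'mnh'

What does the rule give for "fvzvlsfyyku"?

The pattern: delete the last 2 characters, then keep one character in every 3, starting at position 2 (positions 2nd, 5th, 8th, ...).
Working it through for "fvzvlsfyyku": intermediate "fvzvlsfyy", final "vly".

vly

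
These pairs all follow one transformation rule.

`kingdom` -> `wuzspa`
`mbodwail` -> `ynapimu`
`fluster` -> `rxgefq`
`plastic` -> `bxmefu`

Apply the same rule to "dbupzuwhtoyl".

pngblgitfak

In each case the input is transformed by: delete the last character, then shift every letter 12 places forward in the alphabet (wrapping around).
Working it through for "dbupzuwhtoyl": intermediate "dbupzuwhtoy", final "pngblgitfak".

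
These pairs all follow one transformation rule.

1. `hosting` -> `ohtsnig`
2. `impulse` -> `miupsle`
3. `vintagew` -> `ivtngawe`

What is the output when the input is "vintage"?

In each case the input is transformed by: swap each adjacent pair of characters (1↔2, 3↔4, ...).
On "vintage" that produces "ivtngae".

ivtngae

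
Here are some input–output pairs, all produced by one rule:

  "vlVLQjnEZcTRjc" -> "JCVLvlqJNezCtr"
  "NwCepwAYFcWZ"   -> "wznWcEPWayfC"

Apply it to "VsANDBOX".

oxvSandb

The pattern: move the last 2 characters to the front (rotate right by 2), then flip the case of every letter.
Starting from "VsANDBOX": after the first operation, "OXVsANDB"; after the second, "oxvSandb".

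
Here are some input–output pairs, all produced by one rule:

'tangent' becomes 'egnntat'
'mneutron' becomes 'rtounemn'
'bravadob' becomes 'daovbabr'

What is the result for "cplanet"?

naeltpc

The pattern: move the last 3 characters to the front (rotate right by 3), then take characters alternately from the front and the back (1st, last, 2nd, 2nd-last, ...).
Working it through for "cplanet": intermediate "netcpla", final "naeltpc".
(Check on "mneutron": → "ronmneut" → "rtounemn" ✓)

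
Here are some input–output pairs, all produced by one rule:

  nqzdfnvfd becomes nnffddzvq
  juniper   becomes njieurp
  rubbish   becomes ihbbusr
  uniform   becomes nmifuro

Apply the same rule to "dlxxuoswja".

usoljdaxxw

The pattern: sort the characters into reverse alphabetical order, then move the first 3 characters to the end (rotate left by 3).
"dlxxuoswja" → "xxwusoljda" → "usoljdaxxw".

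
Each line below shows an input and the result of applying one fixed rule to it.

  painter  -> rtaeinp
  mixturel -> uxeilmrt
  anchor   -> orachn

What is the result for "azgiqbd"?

qzabdgi

The transformation: sort the characters into alphabetical order, then move the last 2 characters to the front (rotate right by 2).
"azgiqbd" → "abdgiqz" → "qzabdgi".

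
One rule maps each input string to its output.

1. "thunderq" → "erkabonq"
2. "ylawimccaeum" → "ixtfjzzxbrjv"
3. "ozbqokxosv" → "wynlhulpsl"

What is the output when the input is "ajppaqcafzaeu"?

gmmxnzxcwxbrx

The rule is to move the first character to the end, then shift every letter 3 places backward in the alphabet (wrapping around).
For "ajppaqcafzaeu", step one produces "jppaqcafzaeua"; step two turns that into "gmmxnzxcwxbrx".
(Check on "thunderq": → "hunderqt" → "erkabonq" ✓)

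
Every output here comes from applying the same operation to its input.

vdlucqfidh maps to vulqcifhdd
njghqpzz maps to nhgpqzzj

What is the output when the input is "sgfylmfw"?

syfmlwfg

The rule is to swap each adjacent pair of characters (1↔2, 3↔4, ...), then move the first character to the end.
For "sgfylmfw", step one produces "gsyfmlwf"; step two turns that into "syfmlwfg".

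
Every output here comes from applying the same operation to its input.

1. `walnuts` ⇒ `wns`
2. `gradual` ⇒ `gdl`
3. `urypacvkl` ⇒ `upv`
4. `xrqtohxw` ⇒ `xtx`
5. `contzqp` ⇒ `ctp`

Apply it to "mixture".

mte

The transformation: keep one character in every 3, starting at position 1 (positions 1st, 4th, 7th, ...).
So "mixture" becomes "mte".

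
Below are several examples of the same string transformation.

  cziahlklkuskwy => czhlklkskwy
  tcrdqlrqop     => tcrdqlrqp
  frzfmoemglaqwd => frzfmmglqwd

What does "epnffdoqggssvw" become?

Rule — remove every vowel.
Applying that to "epnffdoqggssvw" gives "pnffdqggssvw".

pnffdqggssvw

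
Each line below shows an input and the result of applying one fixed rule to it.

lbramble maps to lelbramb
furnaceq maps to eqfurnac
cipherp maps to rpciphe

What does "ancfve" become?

In each case the input is transformed by: move the last 2 characters to the front (rotate right by 2).
Applying that to "ancfve" gives "veancf".

veancf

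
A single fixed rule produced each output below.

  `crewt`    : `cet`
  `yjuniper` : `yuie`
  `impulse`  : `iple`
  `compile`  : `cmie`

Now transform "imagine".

iaie

Rule — keep every other character starting from the first (positions 1st, 3rd, 5th, ...).
On "imagine" that produces "iaie".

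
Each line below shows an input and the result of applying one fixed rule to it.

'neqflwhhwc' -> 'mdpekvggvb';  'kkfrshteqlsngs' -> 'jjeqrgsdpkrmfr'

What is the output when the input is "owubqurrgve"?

Each output is the input with this applied: shift every letter 1 place backward in the alphabet (wrapping around).
Applying that to "owubqurrgve" gives "nvtaptqqfud".

nvtaptqqfud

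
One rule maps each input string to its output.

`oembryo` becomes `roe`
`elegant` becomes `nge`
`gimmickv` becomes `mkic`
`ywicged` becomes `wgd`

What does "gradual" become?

The pattern: sort the characters into reverse alphabetical order, then keep every other character starting from the second (positions 2nd, 4th, 6th, ...).
Working it through for "gradual": intermediate "urlgdaa", final "rga".
(Check on "elegant": → "tnlgeea" → "nge" ✓)

rga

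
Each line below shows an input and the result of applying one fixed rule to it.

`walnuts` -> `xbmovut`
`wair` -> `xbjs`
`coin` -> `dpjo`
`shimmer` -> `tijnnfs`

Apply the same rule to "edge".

fehf

In each case the input is transformed by: shift every letter 1 place forward in the alphabet (wrapping around).
"edge" → "fehf".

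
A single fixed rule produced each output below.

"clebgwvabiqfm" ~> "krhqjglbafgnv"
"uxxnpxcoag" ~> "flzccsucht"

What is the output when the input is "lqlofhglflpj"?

Each output is the input with this applied: move the last 2 characters to the front (rotate right by 2), then shift every letter 5 places forward in the alphabet (wrapping around).
On "lqlofhglflpj": the first step gives "pjlqlofhglfl", and the second then gives "uoqvqtkmlqkq".

uoqvqtkmlqkq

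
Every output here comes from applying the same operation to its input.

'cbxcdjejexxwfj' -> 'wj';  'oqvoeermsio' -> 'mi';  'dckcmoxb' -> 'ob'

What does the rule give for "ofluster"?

tr

The rule is to keep every other character starting from the second (positions 2nd, 4th, 6th, ...), then keep only the last 2 characters.
For "ofluster", step one produces "futr"; step two turns that into "tr".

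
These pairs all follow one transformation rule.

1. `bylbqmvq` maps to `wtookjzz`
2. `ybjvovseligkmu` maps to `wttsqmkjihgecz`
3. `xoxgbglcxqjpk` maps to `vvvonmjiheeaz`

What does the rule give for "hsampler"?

In each case the input is transformed by: sort the characters into reverse alphabetical order, then shift every letter 2 places backward in the alphabet (wrapping around).
On "hsampler": the first step gives "srpmlhea", and the second then gives "qpnkjfcy".

qpnkjfcy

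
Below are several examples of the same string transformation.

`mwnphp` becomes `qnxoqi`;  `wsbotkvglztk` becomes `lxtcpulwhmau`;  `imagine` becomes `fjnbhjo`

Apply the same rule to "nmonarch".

The pattern: move the last character to the front, then shift every letter 1 place forward in the alphabet (wrapping around).
Applying both steps to "nmonarch": "hnmonarc", then "ionpobsd".
(Check on "mwnphp": → "pmwnph" → "qnxoqi" ✓)

ionpobsd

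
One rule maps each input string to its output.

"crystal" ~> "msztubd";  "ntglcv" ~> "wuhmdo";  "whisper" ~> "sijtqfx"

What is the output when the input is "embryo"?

pncszf

The rule is to swap the first and last characters, then shift every letter 1 place forward in the alphabet (wrapping around).
Starting from "embryo": after the first operation, "ombrye"; after the second, "pncszf".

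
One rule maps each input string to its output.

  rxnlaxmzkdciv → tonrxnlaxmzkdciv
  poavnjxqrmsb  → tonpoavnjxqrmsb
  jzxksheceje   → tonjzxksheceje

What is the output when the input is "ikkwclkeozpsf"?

tonikkwclkeozpsf

What's happening: prepend "ton".
For "ikkwclkeozpsf" the result is "tonikkwclkeozpsf".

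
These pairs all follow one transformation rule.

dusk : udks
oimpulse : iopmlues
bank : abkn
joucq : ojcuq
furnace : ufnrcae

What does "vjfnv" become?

Looking at the pairs, the operation is to swap each adjacent pair of characters (1↔2, 3↔4, ...).
So "vjfnv" becomes "jvnfv".

jvnfv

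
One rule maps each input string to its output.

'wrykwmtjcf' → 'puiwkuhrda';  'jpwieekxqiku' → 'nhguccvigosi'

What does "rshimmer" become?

qpgfkkpc

The transformation: swap each adjacent pair of characters (1↔2, 3↔4, ...), then shift every letter 2 places backward in the alphabet (wrapping around).
Applying both steps to "rshimmer": "srihmmre", then "qpgfkkpc".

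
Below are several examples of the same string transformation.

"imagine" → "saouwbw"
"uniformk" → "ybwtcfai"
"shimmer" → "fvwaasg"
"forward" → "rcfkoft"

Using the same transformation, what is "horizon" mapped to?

Rule — shift every letter 12 places backward in the alphabet (wrapping around), then swap the first and last characters.
Applying both steps to "horizon": "vcfwncb", then "bcfwncv".

bcfwncv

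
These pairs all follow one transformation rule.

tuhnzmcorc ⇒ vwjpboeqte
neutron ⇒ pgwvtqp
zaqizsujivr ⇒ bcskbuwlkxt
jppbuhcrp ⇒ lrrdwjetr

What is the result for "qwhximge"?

Looking at the pairs, the operation is to shift every letter 2 places forward in the alphabet (wrapping around).
For "qwhximge" the result is "syjzkoig".

syjzkoig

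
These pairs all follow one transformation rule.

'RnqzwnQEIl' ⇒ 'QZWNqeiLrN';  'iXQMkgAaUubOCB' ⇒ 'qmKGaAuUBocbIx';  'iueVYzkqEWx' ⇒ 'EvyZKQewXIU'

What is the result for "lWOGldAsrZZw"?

Looking at the pairs, the operation is to move the first 2 characters to the end (rotate left by 2), then flip the case of every letter.
For "lWOGldAsrZZw", step one produces "OGldAsrZZwlW"; step two turns that into "ogLDaSRzzWLw".

ogLDaSRzzWLw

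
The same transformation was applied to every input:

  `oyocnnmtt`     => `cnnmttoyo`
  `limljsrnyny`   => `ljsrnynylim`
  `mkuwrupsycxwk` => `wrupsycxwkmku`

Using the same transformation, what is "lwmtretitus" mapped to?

The pattern: move the first 3 characters to the end (rotate left by 3).
Doing the same to "lwmtretitus": "tretituslwm".

tretituslwm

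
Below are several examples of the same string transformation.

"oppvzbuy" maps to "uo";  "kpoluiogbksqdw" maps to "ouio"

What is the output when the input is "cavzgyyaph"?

aa

In each case the input is transformed by: move the first 2 characters to the end (rotate left by 2), then keep only the vowels.
Working it through for "cavzgyyaph": intermediate "vzgyyaphca", final "aa".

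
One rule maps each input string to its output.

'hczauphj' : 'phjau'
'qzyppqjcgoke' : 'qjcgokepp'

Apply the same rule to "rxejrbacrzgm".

bacrzgmjr

In each case the input is transformed by: delete the first 3 characters, then move the first 2 characters to the end (rotate left by 2).
On "rxejrbacrzgm": the first step gives "jrbacrzgm", and the second then gives "bacrzgmjr".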